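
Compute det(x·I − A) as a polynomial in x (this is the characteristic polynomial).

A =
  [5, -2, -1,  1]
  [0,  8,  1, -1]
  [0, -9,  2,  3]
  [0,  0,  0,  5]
x^4 - 20*x^3 + 150*x^2 - 500*x + 625

Expanding det(x·I − A) (e.g. by cofactor expansion or by noting that A is similar to its Jordan form J, which has the same characteristic polynomial as A) gives
  χ_A(x) = x^4 - 20*x^3 + 150*x^2 - 500*x + 625
which factors as (x - 5)^4. The eigenvalues (with algebraic multiplicities) are λ = 5 with multiplicity 4.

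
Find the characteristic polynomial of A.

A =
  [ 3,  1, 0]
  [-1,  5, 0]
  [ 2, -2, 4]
x^3 - 12*x^2 + 48*x - 64

Expanding det(x·I − A) (e.g. by cofactor expansion or by noting that A is similar to its Jordan form J, which has the same characteristic polynomial as A) gives
  χ_A(x) = x^3 - 12*x^2 + 48*x - 64
which factors as (x - 4)^3. The eigenvalues (with algebraic multiplicities) are λ = 4 with multiplicity 3.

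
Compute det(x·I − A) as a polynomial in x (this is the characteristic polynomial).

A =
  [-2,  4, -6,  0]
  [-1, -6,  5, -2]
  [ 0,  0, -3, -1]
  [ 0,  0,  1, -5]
x^4 + 16*x^3 + 96*x^2 + 256*x + 256

Expanding det(x·I − A) (e.g. by cofactor expansion or by noting that A is similar to its Jordan form J, which has the same characteristic polynomial as A) gives
  χ_A(x) = x^4 + 16*x^3 + 96*x^2 + 256*x + 256
which factors as (x + 4)^4. The eigenvalues (with algebraic multiplicities) are λ = -4 with multiplicity 4.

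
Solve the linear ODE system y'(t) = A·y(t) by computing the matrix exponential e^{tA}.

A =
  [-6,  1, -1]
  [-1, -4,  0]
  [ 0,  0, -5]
e^{tA} =
  [-t*exp(-5*t) + exp(-5*t), t*exp(-5*t), t^2*exp(-5*t)/2 - t*exp(-5*t)]
  [-t*exp(-5*t), t*exp(-5*t) + exp(-5*t), t^2*exp(-5*t)/2]
  [0, 0, exp(-5*t)]

Strategy: write A = P · J · P⁻¹ where J is a Jordan canonical form, so e^{tA} = P · e^{tJ} · P⁻¹, and e^{tJ} can be computed block-by-block.

A has Jordan form
J =
  [-5,  1,  0]
  [ 0, -5,  1]
  [ 0,  0, -5]
(up to reordering of blocks).

Per-block formulas:
  For a 3×3 Jordan block J_3(-5): exp(t · J_3(-5)) = e^(-5t)·(I + t·N + (t^2/2)·N^2), where N is the 3×3 nilpotent shift.

After assembling e^{tJ} and conjugating by P, we get:

e^{tA} =
  [-t*exp(-5*t) + exp(-5*t), t*exp(-5*t), t^2*exp(-5*t)/2 - t*exp(-5*t)]
  [-t*exp(-5*t), t*exp(-5*t) + exp(-5*t), t^2*exp(-5*t)/2]
  [0, 0, exp(-5*t)]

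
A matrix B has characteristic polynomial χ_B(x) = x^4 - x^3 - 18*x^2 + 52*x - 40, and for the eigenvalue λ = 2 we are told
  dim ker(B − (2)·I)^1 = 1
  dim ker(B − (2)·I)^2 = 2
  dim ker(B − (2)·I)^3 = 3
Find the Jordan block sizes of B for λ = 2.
Block sizes for λ = 2: [3]

From the dimensions of kernels of powers, the number of Jordan blocks of size at least j is d_j − d_{j−1} where d_j = dim ker(N^j) (with d_0 = 0). Computing the differences gives [1, 1, 1].
The number of blocks of size exactly k is (#blocks of size ≥ k) − (#blocks of size ≥ k + 1), so the partition is: 1 block(s) of size 3.
In nonincreasing order the block sizes are [3].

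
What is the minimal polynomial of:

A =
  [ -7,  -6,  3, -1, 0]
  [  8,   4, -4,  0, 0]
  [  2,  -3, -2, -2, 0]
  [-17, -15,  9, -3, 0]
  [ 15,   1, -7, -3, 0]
x^3 + 4*x^2 + 4*x

The characteristic polynomial is χ_A(x) = x*(x + 2)^4, so the eigenvalues are known. The minimal polynomial is
  m_A(x) = Π_λ (x − λ)^{k_λ}
where k_λ is the size of the *largest* Jordan block for λ (equivalently, the smallest k with (A − λI)^k v = 0 for every generalised eigenvector v of λ).

  λ = -2: largest Jordan block has size 2, contributing (x + 2)^2
  λ = 0: largest Jordan block has size 1, contributing (x − 0)

So m_A(x) = x*(x + 2)^2 = x^3 + 4*x^2 + 4*x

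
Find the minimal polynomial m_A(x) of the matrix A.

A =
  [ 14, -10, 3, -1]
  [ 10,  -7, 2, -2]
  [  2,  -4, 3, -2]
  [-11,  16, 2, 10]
x^3 - 15*x^2 + 75*x - 125

The characteristic polynomial is χ_A(x) = (x - 5)^4, so the eigenvalues are known. The minimal polynomial is
  m_A(x) = Π_λ (x − λ)^{k_λ}
where k_λ is the size of the *largest* Jordan block for λ (equivalently, the smallest k with (A − λI)^k v = 0 for every generalised eigenvector v of λ).

  λ = 5: largest Jordan block has size 3, contributing (x − 5)^3

So m_A(x) = (x - 5)^3 = x^3 - 15*x^2 + 75*x - 125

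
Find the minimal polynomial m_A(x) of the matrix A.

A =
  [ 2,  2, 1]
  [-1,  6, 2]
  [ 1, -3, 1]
x^3 - 9*x^2 + 27*x - 27

The characteristic polynomial is χ_A(x) = (x - 3)^3, so the eigenvalues are known. The minimal polynomial is
  m_A(x) = Π_λ (x − λ)^{k_λ}
where k_λ is the size of the *largest* Jordan block for λ (equivalently, the smallest k with (A − λI)^k v = 0 for every generalised eigenvector v of λ).

  λ = 3: largest Jordan block has size 3, contributing (x − 3)^3

So m_A(x) = (x - 3)^3 = x^3 - 9*x^2 + 27*x - 27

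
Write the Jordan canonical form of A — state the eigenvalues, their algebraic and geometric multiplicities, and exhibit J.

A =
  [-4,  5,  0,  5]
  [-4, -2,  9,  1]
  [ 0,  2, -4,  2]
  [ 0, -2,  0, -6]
J_3(-4) ⊕ J_1(-4)

The characteristic polynomial is
  det(x·I − A) = x^4 + 16*x^3 + 96*x^2 + 256*x + 256 = (x + 4)^4

Eigenvalues and multiplicities (the geometric multiplicity of λ is n − rank(A − λI), which equals the number of Jordan blocks for λ):
  λ = -4: algebraic multiplicity = 4, geometric multiplicity = 2

Determining the block sizes for each eigenvalue:
  λ = -4: with am = 4 and gm = 2, the partition is not yet determined (e.g. several partitions of 4 into 2 parts exist). Let N = A − (-4)·I. Computing rank(N^1) = 2, rank(N^2) = 1, rank(N^3) = 0; the number of blocks of size ≥ j is rank(N^{j−1}) − rank(N^j), giving [2, 1, 1]. So we have 1 block(s) of size 3, 1 block(s) of size 1 → block sizes [3, 1]

Assembling the blocks gives a Jordan form
J =
  [-4,  1,  0,  0]
  [ 0, -4,  1,  0]
  [ 0,  0, -4,  0]
  [ 0,  0,  0, -4]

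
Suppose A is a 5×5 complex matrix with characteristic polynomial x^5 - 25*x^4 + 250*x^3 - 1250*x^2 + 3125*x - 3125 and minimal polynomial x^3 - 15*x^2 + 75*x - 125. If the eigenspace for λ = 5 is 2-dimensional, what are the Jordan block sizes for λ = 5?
Block sizes for λ = 5: [3, 2]

Step 1 — from the characteristic polynomial, algebraic multiplicity of λ = 5 is 5. From dim ker(A − (5)·I) = 2, there are exactly 2 Jordan blocks for λ = 5.
Step 2 — from the minimal polynomial, the factor (x − 5)^3 tells us the largest block for λ = 5 has size 3.
Step 3 — with total size 5, 2 blocks, and largest block 3, the block sizes (in nonincreasing order) are [3, 2].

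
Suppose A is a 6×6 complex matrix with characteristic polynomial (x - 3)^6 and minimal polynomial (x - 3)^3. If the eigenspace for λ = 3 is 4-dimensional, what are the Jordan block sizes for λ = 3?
Block sizes for λ = 3: [3, 1, 1, 1]

Step 1 — from the characteristic polynomial, algebraic multiplicity of λ = 3 is 6. From dim ker(A − (3)·I) = 4, there are exactly 4 Jordan blocks for λ = 3.
Step 2 — from the minimal polynomial, the factor (x − 3)^3 tells us the largest block for λ = 3 has size 3.
Step 3 — with total size 6, 4 blocks, and largest block 3, the block sizes (in nonincreasing order) are [3, 1, 1, 1].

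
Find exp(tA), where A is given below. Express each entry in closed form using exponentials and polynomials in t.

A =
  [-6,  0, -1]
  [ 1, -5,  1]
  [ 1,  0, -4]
e^{tA} =
  [-t*exp(-5*t) + exp(-5*t), 0, -t*exp(-5*t)]
  [t*exp(-5*t), exp(-5*t), t*exp(-5*t)]
  [t*exp(-5*t), 0, t*exp(-5*t) + exp(-5*t)]

Strategy: write A = P · J · P⁻¹ where J is a Jordan canonical form, so e^{tA} = P · e^{tJ} · P⁻¹, and e^{tJ} can be computed block-by-block.

A has Jordan form
J =
  [-5,  1,  0]
  [ 0, -5,  0]
  [ 0,  0, -5]
(up to reordering of blocks).

Per-block formulas:
  For a 1×1 block at λ = -5: exp(t · [-5]) = [e^(-5t)].
  For a 2×2 Jordan block J_2(-5): exp(t · J_2(-5)) = e^(-5t)·(I + t·N), where N is the 2×2 nilpotent shift.

After assembling e^{tJ} and conjugating by P, we get:

e^{tA} =
  [-t*exp(-5*t) + exp(-5*t), 0, -t*exp(-5*t)]
  [t*exp(-5*t), exp(-5*t), t*exp(-5*t)]
  [t*exp(-5*t), 0, t*exp(-5*t) + exp(-5*t)]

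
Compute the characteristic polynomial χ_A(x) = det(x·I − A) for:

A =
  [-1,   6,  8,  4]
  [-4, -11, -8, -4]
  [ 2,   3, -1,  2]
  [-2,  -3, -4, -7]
x^4 + 20*x^3 + 150*x^2 + 500*x + 625

Expanding det(x·I − A) (e.g. by cofactor expansion or by noting that A is similar to its Jordan form J, which has the same characteristic polynomial as A) gives
  χ_A(x) = x^4 + 20*x^3 + 150*x^2 + 500*x + 625
which factors as (x + 5)^4. The eigenvalues (with algebraic multiplicities) are λ = -5 with multiplicity 4.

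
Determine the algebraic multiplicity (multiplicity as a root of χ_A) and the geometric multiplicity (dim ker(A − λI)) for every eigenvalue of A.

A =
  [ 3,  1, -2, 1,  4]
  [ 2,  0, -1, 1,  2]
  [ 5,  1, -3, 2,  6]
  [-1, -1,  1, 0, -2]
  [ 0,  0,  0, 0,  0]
λ = 0: alg = 5, geom = 3

Step 1 — factor the characteristic polynomial to read off the algebraic multiplicities:
  χ_A(x) = x^5

Step 2 — compute geometric multiplicities via the rank-nullity identity g(λ) = n − rank(A − λI):
  rank(A − (0)·I) = 2, so dim ker(A − (0)·I) = n − 2 = 3

Summary:
  λ = 0: algebraic multiplicity = 5, geometric multiplicity = 3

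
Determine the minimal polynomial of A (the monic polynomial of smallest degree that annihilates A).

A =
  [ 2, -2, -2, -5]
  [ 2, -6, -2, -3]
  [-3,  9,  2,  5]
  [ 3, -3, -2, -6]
x^3 + 6*x^2 + 12*x + 8

The characteristic polynomial is χ_A(x) = (x + 2)^4, so the eigenvalues are known. The minimal polynomial is
  m_A(x) = Π_λ (x − λ)^{k_λ}
where k_λ is the size of the *largest* Jordan block for λ (equivalently, the smallest k with (A − λI)^k v = 0 for every generalised eigenvector v of λ).

  λ = -2: largest Jordan block has size 3, contributing (x + 2)^3

So m_A(x) = (x + 2)^3 = x^3 + 6*x^2 + 12*x + 8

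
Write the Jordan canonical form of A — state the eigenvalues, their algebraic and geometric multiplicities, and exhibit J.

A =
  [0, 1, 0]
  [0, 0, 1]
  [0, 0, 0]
J_3(0)

The characteristic polynomial is
  det(x·I − A) = x^3

Eigenvalues and multiplicities (the geometric multiplicity of λ is n − rank(A − λI), which equals the number of Jordan blocks for λ):
  λ = 0: algebraic multiplicity = 3, geometric multiplicity = 1

Determining the block sizes for each eigenvalue:
  λ = 0: one block (gm = 1), so the single block has size am = 3 → block sizes [3]

Assembling the blocks gives a Jordan form
J =
  [0, 1, 0]
  [0, 0, 1]
  [0, 0, 0]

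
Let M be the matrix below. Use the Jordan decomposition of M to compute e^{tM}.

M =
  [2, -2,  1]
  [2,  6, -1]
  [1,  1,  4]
e^{tM} =
  [t^2*exp(4*t)/2 - 2*t*exp(4*t) + exp(4*t), t^2*exp(4*t)/2 - 2*t*exp(4*t), t*exp(4*t)]
  [-t^2*exp(4*t)/2 + 2*t*exp(4*t), -t^2*exp(4*t)/2 + 2*t*exp(4*t) + exp(4*t), -t*exp(4*t)]
  [t*exp(4*t), t*exp(4*t), exp(4*t)]

Strategy: write M = P · J · P⁻¹ where J is a Jordan canonical form, so e^{tM} = P · e^{tJ} · P⁻¹, and e^{tJ} can be computed block-by-block.

M has Jordan form
J =
  [4, 1, 0]
  [0, 4, 1]
  [0, 0, 4]
(up to reordering of blocks).

Per-block formulas:
  For a 3×3 Jordan block J_3(4): exp(t · J_3(4)) = e^(4t)·(I + t·N + (t^2/2)·N^2), where N is the 3×3 nilpotent shift.

After assembling e^{tJ} and conjugating by P, we get:

e^{tM} =
  [t^2*exp(4*t)/2 - 2*t*exp(4*t) + exp(4*t), t^2*exp(4*t)/2 - 2*t*exp(4*t), t*exp(4*t)]
  [-t^2*exp(4*t)/2 + 2*t*exp(4*t), -t^2*exp(4*t)/2 + 2*t*exp(4*t) + exp(4*t), -t*exp(4*t)]
  [t*exp(4*t), t*exp(4*t), exp(4*t)]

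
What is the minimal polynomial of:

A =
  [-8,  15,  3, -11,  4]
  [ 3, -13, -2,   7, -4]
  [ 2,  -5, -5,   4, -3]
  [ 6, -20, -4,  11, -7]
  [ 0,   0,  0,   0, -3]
x^5 + 18*x^4 + 129*x^3 + 460*x^2 + 816*x + 576

The characteristic polynomial is χ_A(x) = (x + 3)^2*(x + 4)^3, so the eigenvalues are known. The minimal polynomial is
  m_A(x) = Π_λ (x − λ)^{k_λ}
where k_λ is the size of the *largest* Jordan block for λ (equivalently, the smallest k with (A − λI)^k v = 0 for every generalised eigenvector v of λ).

  λ = -4: largest Jordan block has size 3, contributing (x + 4)^3
  λ = -3: largest Jordan block has size 2, contributing (x + 3)^2

So m_A(x) = (x + 3)^2*(x + 4)^3 = x^5 + 18*x^4 + 129*x^3 + 460*x^2 + 816*x + 576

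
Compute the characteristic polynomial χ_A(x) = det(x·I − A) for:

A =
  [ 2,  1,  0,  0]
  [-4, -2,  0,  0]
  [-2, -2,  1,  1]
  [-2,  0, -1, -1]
x^4

Expanding det(x·I − A) (e.g. by cofactor expansion or by noting that A is similar to its Jordan form J, which has the same characteristic polynomial as A) gives
  χ_A(x) = x^4
which factors as x^4. The eigenvalues (with algebraic multiplicities) are λ = 0 with multiplicity 4.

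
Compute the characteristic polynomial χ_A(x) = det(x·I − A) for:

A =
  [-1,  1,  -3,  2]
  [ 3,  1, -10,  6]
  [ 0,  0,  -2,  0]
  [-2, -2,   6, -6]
x^4 + 8*x^3 + 24*x^2 + 32*x + 16

Expanding det(x·I − A) (e.g. by cofactor expansion or by noting that A is similar to its Jordan form J, which has the same characteristic polynomial as A) gives
  χ_A(x) = x^4 + 8*x^3 + 24*x^2 + 32*x + 16
which factors as (x + 2)^4. The eigenvalues (with algebraic multiplicities) are λ = -2 with multiplicity 4.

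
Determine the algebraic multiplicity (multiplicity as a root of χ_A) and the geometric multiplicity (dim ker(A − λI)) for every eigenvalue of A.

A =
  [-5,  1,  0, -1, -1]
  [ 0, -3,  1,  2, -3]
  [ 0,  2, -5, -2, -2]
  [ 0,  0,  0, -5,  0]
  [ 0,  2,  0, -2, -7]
λ = -5: alg = 5, geom = 3

Step 1 — factor the characteristic polynomial to read off the algebraic multiplicities:
  χ_A(x) = (x + 5)^5

Step 2 — compute geometric multiplicities via the rank-nullity identity g(λ) = n − rank(A − λI):
  rank(A − (-5)·I) = 2, so dim ker(A − (-5)·I) = n − 2 = 3

Summary:
  λ = -5: algebraic multiplicity = 5, geometric multiplicity = 3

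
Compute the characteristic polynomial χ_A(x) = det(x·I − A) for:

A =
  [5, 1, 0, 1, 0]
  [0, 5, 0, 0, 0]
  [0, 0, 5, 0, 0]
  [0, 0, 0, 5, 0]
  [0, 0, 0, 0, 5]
x^5 - 25*x^4 + 250*x^3 - 1250*x^2 + 3125*x - 3125

Expanding det(x·I − A) (e.g. by cofactor expansion or by noting that A is similar to its Jordan form J, which has the same characteristic polynomial as A) gives
  χ_A(x) = x^5 - 25*x^4 + 250*x^3 - 1250*x^2 + 3125*x - 3125
which factors as (x - 5)^5. The eigenvalues (with algebraic multiplicities) are λ = 5 with multiplicity 5.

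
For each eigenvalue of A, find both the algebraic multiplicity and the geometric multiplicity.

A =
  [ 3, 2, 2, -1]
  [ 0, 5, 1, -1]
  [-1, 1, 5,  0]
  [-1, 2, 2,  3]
λ = 4: alg = 4, geom = 2

Step 1 — factor the characteristic polynomial to read off the algebraic multiplicities:
  χ_A(x) = (x - 4)^4

Step 2 — compute geometric multiplicities via the rank-nullity identity g(λ) = n − rank(A − λI):
  rank(A − (4)·I) = 2, so dim ker(A − (4)·I) = n − 2 = 2

Summary:
  λ = 4: algebraic multiplicity = 4, geometric multiplicity = 2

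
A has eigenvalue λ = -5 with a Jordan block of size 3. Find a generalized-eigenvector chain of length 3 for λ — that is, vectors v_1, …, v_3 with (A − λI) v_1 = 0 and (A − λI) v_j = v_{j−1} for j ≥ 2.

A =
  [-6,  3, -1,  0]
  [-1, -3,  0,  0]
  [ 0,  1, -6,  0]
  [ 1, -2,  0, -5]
A Jordan chain for λ = -5 of length 3:
v_1 = (-2, -1, -1, 1)ᵀ
v_2 = (-1, -1, 0, 1)ᵀ
v_3 = (1, 0, 0, 0)ᵀ

Let N = A − (-5)·I. We want v_3 with N^3 v_3 = 0 but N^2 v_3 ≠ 0; then v_{j-1} := N · v_j for j = 3, …, 2.

Pick v_3 = (1, 0, 0, 0)ᵀ.
Then v_2 = N · v_3 = (-1, -1, 0, 1)ᵀ.
Then v_1 = N · v_2 = (-2, -1, -1, 1)ᵀ.

Sanity check: (A − (-5)·I) v_1 = (0, 0, 0, 0)ᵀ = 0. ✓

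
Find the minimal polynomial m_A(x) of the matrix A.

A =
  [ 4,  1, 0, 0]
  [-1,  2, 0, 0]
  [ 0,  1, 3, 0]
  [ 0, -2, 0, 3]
x^3 - 9*x^2 + 27*x - 27

The characteristic polynomial is χ_A(x) = (x - 3)^4, so the eigenvalues are known. The minimal polynomial is
  m_A(x) = Π_λ (x − λ)^{k_λ}
where k_λ is the size of the *largest* Jordan block for λ (equivalently, the smallest k with (A − λI)^k v = 0 for every generalised eigenvector v of λ).

  λ = 3: largest Jordan block has size 3, contributing (x − 3)^3

So m_A(x) = (x - 3)^3 = x^3 - 9*x^2 + 27*x - 27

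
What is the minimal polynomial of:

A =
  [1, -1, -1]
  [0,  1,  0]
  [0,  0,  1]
x^2 - 2*x + 1

The characteristic polynomial is χ_A(x) = (x - 1)^3, so the eigenvalues are known. The minimal polynomial is
  m_A(x) = Π_λ (x − λ)^{k_λ}
where k_λ is the size of the *largest* Jordan block for λ (equivalently, the smallest k with (A − λI)^k v = 0 for every generalised eigenvector v of λ).

  λ = 1: largest Jordan block has size 2, contributing (x − 1)^2

So m_A(x) = (x - 1)^2 = x^2 - 2*x + 1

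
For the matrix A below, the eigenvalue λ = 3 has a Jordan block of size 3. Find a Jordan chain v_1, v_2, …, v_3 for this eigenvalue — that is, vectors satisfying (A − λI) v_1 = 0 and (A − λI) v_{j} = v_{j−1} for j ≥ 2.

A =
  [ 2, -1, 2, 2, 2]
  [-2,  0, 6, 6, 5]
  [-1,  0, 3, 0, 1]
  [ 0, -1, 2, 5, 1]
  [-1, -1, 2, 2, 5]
A Jordan chain for λ = 3 of length 3:
v_1 = (-1, -3, 0, -1, -1)ᵀ
v_2 = (-1, -2, -1, 0, -1)ᵀ
v_3 = (1, 0, 0, 0, 0)ᵀ

Let N = A − (3)·I. We want v_3 with N^3 v_3 = 0 but N^2 v_3 ≠ 0; then v_{j-1} := N · v_j for j = 3, …, 2.

Pick v_3 = (1, 0, 0, 0, 0)ᵀ.
Then v_2 = N · v_3 = (-1, -2, -1, 0, -1)ᵀ.
Then v_1 = N · v_2 = (-1, -3, 0, -1, -1)ᵀ.

Sanity check: (A − (3)·I) v_1 = (0, 0, 0, 0, 0)ᵀ = 0. ✓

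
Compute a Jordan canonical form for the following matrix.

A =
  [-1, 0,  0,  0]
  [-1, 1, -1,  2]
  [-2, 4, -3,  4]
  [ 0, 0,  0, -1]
J_2(-1) ⊕ J_1(-1) ⊕ J_1(-1)

The characteristic polynomial is
  det(x·I − A) = x^4 + 4*x^3 + 6*x^2 + 4*x + 1 = (x + 1)^4

Eigenvalues and multiplicities (the geometric multiplicity of λ is n − rank(A − λI), which equals the number of Jordan blocks for λ):
  λ = -1: algebraic multiplicity = 4, geometric multiplicity = 3

Determining the block sizes for each eigenvalue:
  λ = -1: 3 blocks summing to 4 forces exactly one block of size 2 and the rest size 1 → block sizes [2, 1, 1]

Assembling the blocks gives a Jordan form
J =
  [-1,  1,  0,  0]
  [ 0, -1,  0,  0]
  [ 0,  0, -1,  0]
  [ 0,  0,  0, -1]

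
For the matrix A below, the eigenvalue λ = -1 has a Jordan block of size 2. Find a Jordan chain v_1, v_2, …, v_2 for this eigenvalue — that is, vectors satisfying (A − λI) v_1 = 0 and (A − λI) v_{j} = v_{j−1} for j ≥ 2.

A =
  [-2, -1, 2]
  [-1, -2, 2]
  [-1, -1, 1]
A Jordan chain for λ = -1 of length 2:
v_1 = (-1, -1, -1)ᵀ
v_2 = (1, 0, 0)ᵀ

Let N = A − (-1)·I. We want v_2 with N^2 v_2 = 0 but N^1 v_2 ≠ 0; then v_{j-1} := N · v_j for j = 2, …, 2.

Pick v_2 = (1, 0, 0)ᵀ.
Then v_1 = N · v_2 = (-1, -1, -1)ᵀ.

Sanity check: (A − (-1)·I) v_1 = (0, 0, 0)ᵀ = 0. ✓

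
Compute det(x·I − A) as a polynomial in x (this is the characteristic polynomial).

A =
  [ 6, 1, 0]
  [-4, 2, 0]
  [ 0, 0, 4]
x^3 - 12*x^2 + 48*x - 64

Expanding det(x·I − A) (e.g. by cofactor expansion or by noting that A is similar to its Jordan form J, which has the same characteristic polynomial as A) gives
  χ_A(x) = x^3 - 12*x^2 + 48*x - 64
which factors as (x - 4)^3. The eigenvalues (with algebraic multiplicities) are λ = 4 with multiplicity 3.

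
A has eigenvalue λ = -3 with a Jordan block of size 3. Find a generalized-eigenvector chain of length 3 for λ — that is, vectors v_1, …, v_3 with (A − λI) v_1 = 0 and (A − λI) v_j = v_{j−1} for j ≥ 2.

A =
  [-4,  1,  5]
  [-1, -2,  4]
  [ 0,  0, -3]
A Jordan chain for λ = -3 of length 3:
v_1 = (-1, -1, 0)ᵀ
v_2 = (5, 4, 0)ᵀ
v_3 = (0, 0, 1)ᵀ

Let N = A − (-3)·I. We want v_3 with N^3 v_3 = 0 but N^2 v_3 ≠ 0; then v_{j-1} := N · v_j for j = 3, …, 2.

Pick v_3 = (0, 0, 1)ᵀ.
Then v_2 = N · v_3 = (5, 4, 0)ᵀ.
Then v_1 = N · v_2 = (-1, -1, 0)ᵀ.

Sanity check: (A − (-3)·I) v_1 = (0, 0, 0)ᵀ = 0. ✓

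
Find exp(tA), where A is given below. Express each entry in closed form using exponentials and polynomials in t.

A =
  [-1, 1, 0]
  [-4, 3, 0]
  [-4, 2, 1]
e^{tA} =
  [-2*t*exp(t) + exp(t), t*exp(t), 0]
  [-4*t*exp(t), 2*t*exp(t) + exp(t), 0]
  [-4*t*exp(t), 2*t*exp(t), exp(t)]

Strategy: write A = P · J · P⁻¹ where J is a Jordan canonical form, so e^{tA} = P · e^{tJ} · P⁻¹, and e^{tJ} can be computed block-by-block.

A has Jordan form
J =
  [1, 1, 0]
  [0, 1, 0]
  [0, 0, 1]
(up to reordering of blocks).

Per-block formulas:
  For a 2×2 Jordan block J_2(1): exp(t · J_2(1)) = e^(1t)·(I + t·N), where N is the 2×2 nilpotent shift.
  For a 1×1 block at λ = 1: exp(t · [1]) = [e^(1t)].

After assembling e^{tJ} and conjugating by P, we get:

e^{tA} =
  [-2*t*exp(t) + exp(t), t*exp(t), 0]
  [-4*t*exp(t), 2*t*exp(t) + exp(t), 0]
  [-4*t*exp(t), 2*t*exp(t), exp(t)]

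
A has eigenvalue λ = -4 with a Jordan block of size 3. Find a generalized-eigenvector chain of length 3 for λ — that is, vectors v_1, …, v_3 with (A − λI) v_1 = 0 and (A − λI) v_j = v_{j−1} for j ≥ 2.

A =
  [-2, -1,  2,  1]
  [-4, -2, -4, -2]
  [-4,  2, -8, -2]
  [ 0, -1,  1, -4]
A Jordan chain for λ = -4 of length 3:
v_1 = (-1, 2, 2, 0)ᵀ
v_2 = (-1, 2, 2, -1)ᵀ
v_3 = (0, 1, 0, 0)ᵀ

Let N = A − (-4)·I. We want v_3 with N^3 v_3 = 0 but N^2 v_3 ≠ 0; then v_{j-1} := N · v_j for j = 3, …, 2.

Pick v_3 = (0, 1, 0, 0)ᵀ.
Then v_2 = N · v_3 = (-1, 2, 2, -1)ᵀ.
Then v_1 = N · v_2 = (-1, 2, 2, 0)ᵀ.

Sanity check: (A − (-4)·I) v_1 = (0, 0, 0, 0)ᵀ = 0. ✓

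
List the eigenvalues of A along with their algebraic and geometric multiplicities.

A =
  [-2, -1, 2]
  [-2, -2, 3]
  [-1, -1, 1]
λ = -1: alg = 3, geom = 1

Step 1 — factor the characteristic polynomial to read off the algebraic multiplicities:
  χ_A(x) = (x + 1)^3

Step 2 — compute geometric multiplicities via the rank-nullity identity g(λ) = n − rank(A − λI):
  rank(A − (-1)·I) = 2, so dim ker(A − (-1)·I) = n − 2 = 1

Summary:
  λ = -1: algebraic multiplicity = 3, geometric multiplicity = 1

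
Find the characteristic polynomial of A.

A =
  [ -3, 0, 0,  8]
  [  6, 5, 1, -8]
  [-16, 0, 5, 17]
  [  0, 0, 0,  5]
x^4 - 12*x^3 + 30*x^2 + 100*x - 375

Expanding det(x·I − A) (e.g. by cofactor expansion or by noting that A is similar to its Jordan form J, which has the same characteristic polynomial as A) gives
  χ_A(x) = x^4 - 12*x^3 + 30*x^2 + 100*x - 375
which factors as (x - 5)^3*(x + 3). The eigenvalues (with algebraic multiplicities) are λ = -3 with multiplicity 1, λ = 5 with multiplicity 3.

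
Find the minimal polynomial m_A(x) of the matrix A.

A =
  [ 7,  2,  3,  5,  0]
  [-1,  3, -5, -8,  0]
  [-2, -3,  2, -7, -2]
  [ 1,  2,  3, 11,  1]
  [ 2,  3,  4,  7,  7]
x^3 - 18*x^2 + 108*x - 216

The characteristic polynomial is χ_A(x) = (x - 6)^5, so the eigenvalues are known. The minimal polynomial is
  m_A(x) = Π_λ (x − λ)^{k_λ}
where k_λ is the size of the *largest* Jordan block for λ (equivalently, the smallest k with (A − λI)^k v = 0 for every generalised eigenvector v of λ).

  λ = 6: largest Jordan block has size 3, contributing (x − 6)^3

So m_A(x) = (x - 6)^3 = x^3 - 18*x^2 + 108*x - 216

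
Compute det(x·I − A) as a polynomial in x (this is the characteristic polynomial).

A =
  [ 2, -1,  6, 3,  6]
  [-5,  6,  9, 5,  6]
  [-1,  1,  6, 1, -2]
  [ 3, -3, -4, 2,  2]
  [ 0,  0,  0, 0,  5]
x^5 - 21*x^4 + 170*x^3 - 650*x^2 + 1125*x - 625

Expanding det(x·I − A) (e.g. by cofactor expansion or by noting that A is similar to its Jordan form J, which has the same characteristic polynomial as A) gives
  χ_A(x) = x^5 - 21*x^4 + 170*x^3 - 650*x^2 + 1125*x - 625
which factors as (x - 5)^4*(x - 1). The eigenvalues (with algebraic multiplicities) are λ = 1 with multiplicity 1, λ = 5 with multiplicity 4.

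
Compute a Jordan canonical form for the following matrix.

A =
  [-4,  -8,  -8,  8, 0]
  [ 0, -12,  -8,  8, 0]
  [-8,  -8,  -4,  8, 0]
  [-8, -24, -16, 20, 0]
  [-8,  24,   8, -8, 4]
J_1(-4) ⊕ J_1(-4) ⊕ J_1(4) ⊕ J_1(4) ⊕ J_1(4)

The characteristic polynomial is
  det(x·I − A) = x^5 - 4*x^4 - 32*x^3 + 128*x^2 + 256*x - 1024 = (x - 4)^3*(x + 4)^2

Eigenvalues and multiplicities (the geometric multiplicity of λ is n − rank(A − λI), which equals the number of Jordan blocks for λ):
  λ = -4: algebraic multiplicity = 2, geometric multiplicity = 2
  λ = 4: algebraic multiplicity = 3, geometric multiplicity = 3

Determining the block sizes for each eigenvalue:
  λ = -4: gm = am = 2, so every block has size 1 → block sizes [1, 1]
  λ = 4: gm = am = 3, so every block has size 1 → block sizes [1, 1, 1]

Assembling the blocks gives a Jordan form
J =
  [-4,  0, 0, 0, 0]
  [ 0, -4, 0, 0, 0]
  [ 0,  0, 4, 0, 0]
  [ 0,  0, 0, 4, 0]
  [ 0,  0, 0, 0, 4]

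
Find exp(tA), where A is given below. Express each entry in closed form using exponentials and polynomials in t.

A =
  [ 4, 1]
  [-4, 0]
e^{tA} =
  [2*t*exp(2*t) + exp(2*t), t*exp(2*t)]
  [-4*t*exp(2*t), -2*t*exp(2*t) + exp(2*t)]

Strategy: write A = P · J · P⁻¹ where J is a Jordan canonical form, so e^{tA} = P · e^{tJ} · P⁻¹, and e^{tJ} can be computed block-by-block.

A has Jordan form
J =
  [2, 1]
  [0, 2]
(up to reordering of blocks).

Per-block formulas:
  For a 2×2 Jordan block J_2(2): exp(t · J_2(2)) = e^(2t)·(I + t·N), where N is the 2×2 nilpotent shift.

After assembling e^{tJ} and conjugating by P, we get:

e^{tA} =
  [2*t*exp(2*t) + exp(2*t), t*exp(2*t)]
  [-4*t*exp(2*t), -2*t*exp(2*t) + exp(2*t)]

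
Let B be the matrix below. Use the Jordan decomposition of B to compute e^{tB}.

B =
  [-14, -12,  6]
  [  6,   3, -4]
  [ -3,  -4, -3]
e^{tB} =
  [-9*exp(-4*t) + 10*exp(-5*t), -12*exp(-4*t) + 12*exp(-5*t), 6*exp(-4*t) - 6*exp(-5*t)]
  [6*exp(-4*t) - 6*exp(-5*t), 8*exp(-4*t) - 7*exp(-5*t), -4*exp(-4*t) + 4*exp(-5*t)]
  [-3*exp(-4*t) + 3*exp(-5*t), -4*exp(-4*t) + 4*exp(-5*t), 2*exp(-4*t) - exp(-5*t)]

Strategy: write B = P · J · P⁻¹ where J is a Jordan canonical form, so e^{tB} = P · e^{tJ} · P⁻¹, and e^{tJ} can be computed block-by-block.

B has Jordan form
J =
  [-5,  0,  0]
  [ 0, -5,  0]
  [ 0,  0, -4]
(up to reordering of blocks).

Per-block formulas:
  For a 1×1 block at λ = -5: exp(t · [-5]) = [e^(-5t)].
  For a 1×1 block at λ = -4: exp(t · [-4]) = [e^(-4t)].

After assembling e^{tJ} and conjugating by P, we get:

e^{tB} =
  [-9*exp(-4*t) + 10*exp(-5*t), -12*exp(-4*t) + 12*exp(-5*t), 6*exp(-4*t) - 6*exp(-5*t)]
  [6*exp(-4*t) - 6*exp(-5*t), 8*exp(-4*t) - 7*exp(-5*t), -4*exp(-4*t) + 4*exp(-5*t)]
  [-3*exp(-4*t) + 3*exp(-5*t), -4*exp(-4*t) + 4*exp(-5*t), 2*exp(-4*t) - exp(-5*t)]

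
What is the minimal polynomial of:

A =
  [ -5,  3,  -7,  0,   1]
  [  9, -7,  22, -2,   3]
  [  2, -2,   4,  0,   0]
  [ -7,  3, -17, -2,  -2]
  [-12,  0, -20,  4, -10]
x^3 + 12*x^2 + 48*x + 64

The characteristic polynomial is χ_A(x) = (x + 4)^5, so the eigenvalues are known. The minimal polynomial is
  m_A(x) = Π_λ (x − λ)^{k_λ}
where k_λ is the size of the *largest* Jordan block for λ (equivalently, the smallest k with (A − λI)^k v = 0 for every generalised eigenvector v of λ).

  λ = -4: largest Jordan block has size 3, contributing (x + 4)^3

So m_A(x) = (x + 4)^3 = x^3 + 12*x^2 + 48*x + 64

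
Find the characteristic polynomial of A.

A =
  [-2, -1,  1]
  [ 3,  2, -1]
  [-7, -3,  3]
x^3 - 3*x^2 + 3*x - 1

Expanding det(x·I − A) (e.g. by cofactor expansion or by noting that A is similar to its Jordan form J, which has the same characteristic polynomial as A) gives
  χ_A(x) = x^3 - 3*x^2 + 3*x - 1
which factors as (x - 1)^3. The eigenvalues (with algebraic multiplicities) are λ = 1 with multiplicity 3.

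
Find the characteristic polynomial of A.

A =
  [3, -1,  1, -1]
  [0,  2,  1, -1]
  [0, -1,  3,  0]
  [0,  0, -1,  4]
x^4 - 12*x^3 + 54*x^2 - 108*x + 81

Expanding det(x·I − A) (e.g. by cofactor expansion or by noting that A is similar to its Jordan form J, which has the same characteristic polynomial as A) gives
  χ_A(x) = x^4 - 12*x^3 + 54*x^2 - 108*x + 81
which factors as (x - 3)^4. The eigenvalues (with algebraic multiplicities) are λ = 3 with multiplicity 4.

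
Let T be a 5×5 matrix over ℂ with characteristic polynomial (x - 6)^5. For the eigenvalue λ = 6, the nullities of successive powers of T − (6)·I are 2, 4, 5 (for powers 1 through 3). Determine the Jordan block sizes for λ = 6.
Block sizes for λ = 6: [3, 2]

From the dimensions of kernels of powers, the number of Jordan blocks of size at least j is d_j − d_{j−1} where d_j = dim ker(N^j) (with d_0 = 0). Computing the differences gives [2, 2, 1].
The number of blocks of size exactly k is (#blocks of size ≥ k) − (#blocks of size ≥ k + 1), so the partition is: 1 block(s) of size 2, 1 block(s) of size 3.
In nonincreasing order the block sizes are [3, 2].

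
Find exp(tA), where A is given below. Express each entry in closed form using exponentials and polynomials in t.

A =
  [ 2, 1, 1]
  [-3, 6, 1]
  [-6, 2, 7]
e^{tA} =
  [-3*t*exp(5*t) + exp(5*t), t*exp(5*t), t*exp(5*t)]
  [-3*t*exp(5*t), t*exp(5*t) + exp(5*t), t*exp(5*t)]
  [-6*t*exp(5*t), 2*t*exp(5*t), 2*t*exp(5*t) + exp(5*t)]

Strategy: write A = P · J · P⁻¹ where J is a Jordan canonical form, so e^{tA} = P · e^{tJ} · P⁻¹, and e^{tJ} can be computed block-by-block.

A has Jordan form
J =
  [5, 1, 0]
  [0, 5, 0]
  [0, 0, 5]
(up to reordering of blocks).

Per-block formulas:
  For a 2×2 Jordan block J_2(5): exp(t · J_2(5)) = e^(5t)·(I + t·N), where N is the 2×2 nilpotent shift.
  For a 1×1 block at λ = 5: exp(t · [5]) = [e^(5t)].

After assembling e^{tJ} and conjugating by P, we get:

e^{tA} =
  [-3*t*exp(5*t) + exp(5*t), t*exp(5*t), t*exp(5*t)]
  [-3*t*exp(5*t), t*exp(5*t) + exp(5*t), t*exp(5*t)]
  [-6*t*exp(5*t), 2*t*exp(5*t), 2*t*exp(5*t) + exp(5*t)]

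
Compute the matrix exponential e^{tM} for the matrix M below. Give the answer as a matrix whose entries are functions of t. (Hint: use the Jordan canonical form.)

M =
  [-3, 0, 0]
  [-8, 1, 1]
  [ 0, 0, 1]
e^{tM} =
  [exp(-3*t), 0, 0]
  [-2*exp(t) + 2*exp(-3*t), exp(t), t*exp(t)]
  [0, 0, exp(t)]

Strategy: write M = P · J · P⁻¹ where J is a Jordan canonical form, so e^{tM} = P · e^{tJ} · P⁻¹, and e^{tJ} can be computed block-by-block.

M has Jordan form
J =
  [-3, 0, 0]
  [ 0, 1, 1]
  [ 0, 0, 1]
(up to reordering of blocks).

Per-block formulas:
  For a 1×1 block at λ = -3: exp(t · [-3]) = [e^(-3t)].
  For a 2×2 Jordan block J_2(1): exp(t · J_2(1)) = e^(1t)·(I + t·N), where N is the 2×2 nilpotent shift.

After assembling e^{tJ} and conjugating by P, we get:

e^{tM} =
  [exp(-3*t), 0, 0]
  [-2*exp(t) + 2*exp(-3*t), exp(t), t*exp(t)]
  [0, 0, exp(t)]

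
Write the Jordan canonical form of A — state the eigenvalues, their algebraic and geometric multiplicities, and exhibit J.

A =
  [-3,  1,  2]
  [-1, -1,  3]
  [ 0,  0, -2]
J_3(-2)

The characteristic polynomial is
  det(x·I − A) = x^3 + 6*x^2 + 12*x + 8 = (x + 2)^3

Eigenvalues and multiplicities (the geometric multiplicity of λ is n − rank(A − λI), which equals the number of Jordan blocks for λ):
  λ = -2: algebraic multiplicity = 3, geometric multiplicity = 1

Determining the block sizes for each eigenvalue:
  λ = -2: one block (gm = 1), so the single block has size am = 3 → block sizes [3]

Assembling the blocks gives a Jordan form
J =
  [-2,  1,  0]
  [ 0, -2,  1]
  [ 0,  0, -2]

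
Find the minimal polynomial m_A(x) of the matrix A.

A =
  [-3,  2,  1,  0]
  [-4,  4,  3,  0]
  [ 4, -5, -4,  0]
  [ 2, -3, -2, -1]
x^3 + 3*x^2 + 3*x + 1

The characteristic polynomial is χ_A(x) = (x + 1)^4, so the eigenvalues are known. The minimal polynomial is
  m_A(x) = Π_λ (x − λ)^{k_λ}
where k_λ is the size of the *largest* Jordan block for λ (equivalently, the smallest k with (A − λI)^k v = 0 for every generalised eigenvector v of λ).

  λ = -1: largest Jordan block has size 3, contributing (x + 1)^3

So m_A(x) = (x + 1)^3 = x^3 + 3*x^2 + 3*x + 1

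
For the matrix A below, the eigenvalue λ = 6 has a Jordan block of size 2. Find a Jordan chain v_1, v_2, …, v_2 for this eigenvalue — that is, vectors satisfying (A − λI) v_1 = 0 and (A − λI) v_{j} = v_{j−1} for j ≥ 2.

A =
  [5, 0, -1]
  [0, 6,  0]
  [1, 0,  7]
A Jordan chain for λ = 6 of length 2:
v_1 = (-1, 0, 1)ᵀ
v_2 = (1, 0, 0)ᵀ

Let N = A − (6)·I. We want v_2 with N^2 v_2 = 0 but N^1 v_2 ≠ 0; then v_{j-1} := N · v_j for j = 2, …, 2.

Pick v_2 = (1, 0, 0)ᵀ.
Then v_1 = N · v_2 = (-1, 0, 1)ᵀ.

Sanity check: (A − (6)·I) v_1 = (0, 0, 0)ᵀ = 0. ✓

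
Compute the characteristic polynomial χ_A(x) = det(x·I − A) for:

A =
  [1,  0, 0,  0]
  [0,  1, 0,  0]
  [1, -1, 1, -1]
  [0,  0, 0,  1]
x^4 - 4*x^3 + 6*x^2 - 4*x + 1

Expanding det(x·I − A) (e.g. by cofactor expansion or by noting that A is similar to its Jordan form J, which has the same characteristic polynomial as A) gives
  χ_A(x) = x^4 - 4*x^3 + 6*x^2 - 4*x + 1
which factors as (x - 1)^4. The eigenvalues (with algebraic multiplicities) are λ = 1 with multiplicity 4.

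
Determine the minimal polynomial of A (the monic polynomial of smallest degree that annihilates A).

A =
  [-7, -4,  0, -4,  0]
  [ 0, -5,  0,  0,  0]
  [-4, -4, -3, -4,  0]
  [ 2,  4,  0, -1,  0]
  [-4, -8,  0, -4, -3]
x^2 + 8*x + 15

The characteristic polynomial is χ_A(x) = (x + 3)^3*(x + 5)^2, so the eigenvalues are known. The minimal polynomial is
  m_A(x) = Π_λ (x − λ)^{k_λ}
where k_λ is the size of the *largest* Jordan block for λ (equivalently, the smallest k with (A − λI)^k v = 0 for every generalised eigenvector v of λ).

  λ = -5: largest Jordan block has size 1, contributing (x + 5)
  λ = -3: largest Jordan block has size 1, contributing (x + 3)

So m_A(x) = (x + 3)*(x + 5) = x^2 + 8*x + 15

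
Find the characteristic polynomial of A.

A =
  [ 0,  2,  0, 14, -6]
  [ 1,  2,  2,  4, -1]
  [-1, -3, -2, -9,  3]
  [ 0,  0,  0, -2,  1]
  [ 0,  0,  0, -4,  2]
x^5

Expanding det(x·I − A) (e.g. by cofactor expansion or by noting that A is similar to its Jordan form J, which has the same characteristic polynomial as A) gives
  χ_A(x) = x^5
which factors as x^5. The eigenvalues (with algebraic multiplicities) are λ = 0 with multiplicity 5.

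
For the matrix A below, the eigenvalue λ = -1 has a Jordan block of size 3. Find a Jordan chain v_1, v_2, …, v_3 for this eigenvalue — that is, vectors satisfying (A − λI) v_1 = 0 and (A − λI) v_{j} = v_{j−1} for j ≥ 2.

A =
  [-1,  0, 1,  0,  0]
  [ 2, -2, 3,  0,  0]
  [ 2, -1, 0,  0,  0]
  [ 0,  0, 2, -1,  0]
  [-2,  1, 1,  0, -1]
A Jordan chain for λ = -1 of length 3:
v_1 = (2, 4, 0, 4, 4)ᵀ
v_2 = (0, 2, 2, 0, -2)ᵀ
v_3 = (1, 0, 0, 0, 0)ᵀ

Let N = A − (-1)·I. We want v_3 with N^3 v_3 = 0 but N^2 v_3 ≠ 0; then v_{j-1} := N · v_j for j = 3, …, 2.

Pick v_3 = (1, 0, 0, 0, 0)ᵀ.
Then v_2 = N · v_3 = (0, 2, 2, 0, -2)ᵀ.
Then v_1 = N · v_2 = (2, 4, 0, 4, 4)ᵀ.

Sanity check: (A − (-1)·I) v_1 = (0, 0, 0, 0, 0)ᵀ = 0. ✓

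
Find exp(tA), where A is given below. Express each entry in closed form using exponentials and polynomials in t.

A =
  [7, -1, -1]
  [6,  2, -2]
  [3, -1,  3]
e^{tA} =
  [3*t*exp(4*t) + exp(4*t), -t*exp(4*t), -t*exp(4*t)]
  [6*t*exp(4*t), -2*t*exp(4*t) + exp(4*t), -2*t*exp(4*t)]
  [3*t*exp(4*t), -t*exp(4*t), -t*exp(4*t) + exp(4*t)]

Strategy: write A = P · J · P⁻¹ where J is a Jordan canonical form, so e^{tA} = P · e^{tJ} · P⁻¹, and e^{tJ} can be computed block-by-block.

A has Jordan form
J =
  [4, 1, 0]
  [0, 4, 0]
  [0, 0, 4]
(up to reordering of blocks).

Per-block formulas:
  For a 1×1 block at λ = 4: exp(t · [4]) = [e^(4t)].
  For a 2×2 Jordan block J_2(4): exp(t · J_2(4)) = e^(4t)·(I + t·N), where N is the 2×2 nilpotent shift.

After assembling e^{tJ} and conjugating by P, we get:

e^{tA} =
  [3*t*exp(4*t) + exp(4*t), -t*exp(4*t), -t*exp(4*t)]
  [6*t*exp(4*t), -2*t*exp(4*t) + exp(4*t), -2*t*exp(4*t)]
  [3*t*exp(4*t), -t*exp(4*t), -t*exp(4*t) + exp(4*t)]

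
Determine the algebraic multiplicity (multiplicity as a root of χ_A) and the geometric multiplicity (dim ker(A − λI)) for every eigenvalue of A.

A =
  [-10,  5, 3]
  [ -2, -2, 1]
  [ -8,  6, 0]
λ = -4: alg = 3, geom = 1

Step 1 — factor the characteristic polynomial to read off the algebraic multiplicities:
  χ_A(x) = (x + 4)^3

Step 2 — compute geometric multiplicities via the rank-nullity identity g(λ) = n − rank(A − λI):
  rank(A − (-4)·I) = 2, so dim ker(A − (-4)·I) = n − 2 = 1

Summary:
  λ = -4: algebraic multiplicity = 3, geometric multiplicity = 1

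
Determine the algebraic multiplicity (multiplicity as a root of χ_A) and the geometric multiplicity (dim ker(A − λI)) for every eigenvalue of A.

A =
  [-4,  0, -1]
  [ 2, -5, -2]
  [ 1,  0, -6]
λ = -5: alg = 3, geom = 2

Step 1 — factor the characteristic polynomial to read off the algebraic multiplicities:
  χ_A(x) = (x + 5)^3

Step 2 — compute geometric multiplicities via the rank-nullity identity g(λ) = n − rank(A − λI):
  rank(A − (-5)·I) = 1, so dim ker(A − (-5)·I) = n − 1 = 2

Summary:
  λ = -5: algebraic multiplicity = 3, geometric multiplicity = 2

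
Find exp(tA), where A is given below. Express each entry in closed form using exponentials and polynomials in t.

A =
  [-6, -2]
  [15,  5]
e^{tA} =
  [-5 + 6*exp(-t), -2 + 2*exp(-t)]
  [15 - 15*exp(-t), 6 - 5*exp(-t)]

Strategy: write A = P · J · P⁻¹ where J is a Jordan canonical form, so e^{tA} = P · e^{tJ} · P⁻¹, and e^{tJ} can be computed block-by-block.

A has Jordan form
J =
  [-1, 0]
  [ 0, 0]
(up to reordering of blocks).

Per-block formulas:
  For a 1×1 block at λ = -1: exp(t · [-1]) = [e^(-1t)].
  For a 1×1 block at λ = 0: exp(t · [0]) = [e^(0t)].

After assembling e^{tJ} and conjugating by P, we get:

e^{tA} =
  [-5 + 6*exp(-t), -2 + 2*exp(-t)]
  [15 - 15*exp(-t), 6 - 5*exp(-t)]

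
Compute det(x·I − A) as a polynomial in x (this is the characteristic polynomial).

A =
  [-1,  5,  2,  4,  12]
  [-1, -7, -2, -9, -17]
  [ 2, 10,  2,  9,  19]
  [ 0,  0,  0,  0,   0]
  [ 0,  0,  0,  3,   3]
x^5 + 3*x^4 - 6*x^3 - 28*x^2 - 24*x

Expanding det(x·I − A) (e.g. by cofactor expansion or by noting that A is similar to its Jordan form J, which has the same characteristic polynomial as A) gives
  χ_A(x) = x^5 + 3*x^4 - 6*x^3 - 28*x^2 - 24*x
which factors as x*(x - 3)*(x + 2)^3. The eigenvalues (with algebraic multiplicities) are λ = -2 with multiplicity 3, λ = 0 with multiplicity 1, λ = 3 with multiplicity 1.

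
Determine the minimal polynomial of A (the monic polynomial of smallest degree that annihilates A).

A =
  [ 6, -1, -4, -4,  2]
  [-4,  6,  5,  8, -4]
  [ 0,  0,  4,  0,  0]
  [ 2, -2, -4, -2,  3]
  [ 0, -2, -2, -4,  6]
x^3 - 12*x^2 + 48*x - 64

The characteristic polynomial is χ_A(x) = (x - 4)^5, so the eigenvalues are known. The minimal polynomial is
  m_A(x) = Π_λ (x − λ)^{k_λ}
where k_λ is the size of the *largest* Jordan block for λ (equivalently, the smallest k with (A − λI)^k v = 0 for every generalised eigenvector v of λ).

  λ = 4: largest Jordan block has size 3, contributing (x − 4)^3

So m_A(x) = (x - 4)^3 = x^3 - 12*x^2 + 48*x - 64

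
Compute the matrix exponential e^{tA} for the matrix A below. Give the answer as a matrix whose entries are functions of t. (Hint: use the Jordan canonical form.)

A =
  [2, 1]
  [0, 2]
e^{tA} =
  [exp(2*t), t*exp(2*t)]
  [0, exp(2*t)]

Strategy: write A = P · J · P⁻¹ where J is a Jordan canonical form, so e^{tA} = P · e^{tJ} · P⁻¹, and e^{tJ} can be computed block-by-block.

A has Jordan form
J =
  [2, 1]
  [0, 2]
(up to reordering of blocks).

Per-block formulas:
  For a 2×2 Jordan block J_2(2): exp(t · J_2(2)) = e^(2t)·(I + t·N), where N is the 2×2 nilpotent shift.

After assembling e^{tJ} and conjugating by P, we get:

e^{tA} =
  [exp(2*t), t*exp(2*t)]
  [0, exp(2*t)]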